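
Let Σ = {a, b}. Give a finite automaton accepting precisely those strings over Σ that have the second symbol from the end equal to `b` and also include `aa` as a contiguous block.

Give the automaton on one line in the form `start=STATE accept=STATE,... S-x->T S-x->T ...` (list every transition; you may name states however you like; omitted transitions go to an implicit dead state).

Build one automaton per condition and run them in lockstep. The first has 7 states tracking the last 2 symbols read; the second has 3 states tracking whether and how much of `aa` has been seen. A product state is a pair (one from each), accepting exactly when both do.
With 10 states:
        a   b  
>  q0   q1  q2 
   q1   q3  q4 
   q2   q5  q6 
   q3   q3  q7 
   q4   q5  q6 
   q5   q3  q4 
   q6   q5  q6 
   q7   q8  q9 
 * q8   q3  q7 
 * q9   q8  q9 
(> = start, * = accepting)

start=q0 accept=q8,q9 q0-a->q1 q0-b->q2 q1-a->q3 q1-b->q4 q2-a->q5 q2-b->q6 q3-a->q3 q3-b->q7 q4-a->q5 q4-b->q6 q5-a->q3 q5-b->q4 q6-a->q5 q6-b->q6 q7-a->q8 q7-b->q9 q8-a->q3 q8-b->q7 q9-a->q8 q9-b->q9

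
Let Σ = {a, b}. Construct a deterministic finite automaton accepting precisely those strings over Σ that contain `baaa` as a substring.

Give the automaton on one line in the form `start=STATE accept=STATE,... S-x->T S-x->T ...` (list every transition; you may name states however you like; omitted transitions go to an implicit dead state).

Track how much of `baaa` has been matched so far: state S0 is no progress, S4 is the absorbing accept state reached once `baaa` has occurred. Intermediate states record partial matches; on a mismatch, fall back to the longest reusable overlap.
A 5-state machine:
        a   b  
>  S0   S0  S1 
   S1   S2  S1 
   S2   S3  S1 
   S3   S4  S1 
 * S4   S4  S4 
(> = start, * = accepting)

start=S0 accept=S4 S0-a->S0 S0-b->S1 S1-a->S2 S1-b->S1 S2-a->S3 S2-b->S1 S3-a->S4 S3-b->S1 S4-a->S4 S4-b->S4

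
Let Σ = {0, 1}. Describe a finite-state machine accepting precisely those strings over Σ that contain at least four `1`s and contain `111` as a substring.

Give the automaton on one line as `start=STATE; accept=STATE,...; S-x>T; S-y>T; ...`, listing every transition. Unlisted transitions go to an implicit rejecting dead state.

start=s0; accept=s7; s0-0>s0; s0-1>s1; s1-0>s2; s1-1>s3; s2-0>s2; s2-1>s4; s3-0>s2; s3-1>s5; s4-0>s2; s4-1>s6; s5-0>s5; s5-1>s7; s6-0>s2; s6-1>s7; s7-0>s7; s7-1>s7

Run two small machines in parallel and take their product. One (6 states) tracks the count of `1`s, saturating at 5; the other (4 states) tracks whether and how much of `111` has been seen. Each combined state is a pair, one component from each; accept when both components accept. After merging equivalent states the machine shrinks.
An 8-state machine:
        0   1  
>  s0   s0  s1 
   s1   s2  s3 
   s2   s2  s4 
   s3   s2  s5 
   s4   s2  s6 
   s5   s5  s7 
   s6   s2  s7 
 * s7   s7  s7 
(> = start, * = accepting)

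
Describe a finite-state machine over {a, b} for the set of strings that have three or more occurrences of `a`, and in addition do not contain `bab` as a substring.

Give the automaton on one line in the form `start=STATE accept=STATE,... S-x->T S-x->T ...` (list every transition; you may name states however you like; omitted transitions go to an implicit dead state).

start=S0 accept=S6,S10,S11,S12,S14,S15 S0-a->S1 S0-b->S2 S1-a->S3 S1-b->S4 S2-a->S5 S2-b->S2 S3-a->S6 S3-b->S7 S4-a->S8 S4-b->S4 S5-a->S3 S5-b->S9 S6-a->S10 S6-b->S11 S7-a->S12 S7-b->S7 S8-a->S6 S8-b->S13 S9-a->S13 S9-b->S9 S10-a->S10 S10-b->S14 S11-a->S15 S11-b->S11 S12-a->S10 S12-b->S16 S13-a->S16 S13-b->S13 S14-a->S15 S14-b->S14 S15-a->S10 S15-b->S17 S16-a->S17 S16-b->S16 S17-a->S17 S17-b->S17

Handle the two conditions separately and then intersect. The first has 5 states tracking the count of `a`s, saturating at 4; the second has 4 states tracking partial matches of the forbidden pattern `bab`. A product state is a pair (one from each), accepting exactly when both do.
An 18-state machine:
          a    b  
>  S0     S1   S2 
   S1     S3   S4 
   S2     S5   S2 
   S3     S6   S7 
   S4     S8   S4 
   S5     S3   S9 
 * S6    S10  S11 
   S7    S12   S7 
   S8     S6  S13 
   S9    S13   S9 
 * S10   S10  S14 
 * S11   S15  S11 
 * S12   S10  S16 
   S13   S16  S13 
 * S14   S15  S14 
 * S15   S10  S17 
   S16   S17  S16 
   S17   S17  S17 
(> = start, * = accepting)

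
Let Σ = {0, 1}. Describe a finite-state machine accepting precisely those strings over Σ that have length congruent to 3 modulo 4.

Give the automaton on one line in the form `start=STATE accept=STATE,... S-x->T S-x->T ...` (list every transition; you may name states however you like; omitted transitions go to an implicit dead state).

start=q0 accept=q3 q0-0->q1 q0-1->q1 q1-0->q2 q1-1->q2 q2-0->q3 q2-1->q3 q3-0->q0 q3-1->q0

Count input length modulo 4: every symbol advances one step around the cycle q0 → q1 → q2 → q3 → q0. Accept at q3.
With 4 states:
        0   1  
>  q0   q1  q1 
   q1   q2  q2 
   q2   q3  q3 
 * q3   q0  q0 
(> = start, * = accepting)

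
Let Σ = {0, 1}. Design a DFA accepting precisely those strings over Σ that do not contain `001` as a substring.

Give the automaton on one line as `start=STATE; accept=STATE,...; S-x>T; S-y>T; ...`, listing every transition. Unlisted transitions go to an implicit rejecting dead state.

start=q0; accept=q0,q1,q2; q0-0>q1; q0-1>q0; q1-0>q2; q1-1>q0; q2-0>q2; q2-1>q3; q3-0>q3; q3-1>q3

Track partial matches of the forbidden pattern `001`. State q3 is a dead state reached once `001` has occurred; every other state accepts. q0 means no part of `001` is currently matched.
With 4 states:
        0   1  
>* q0   q1  q0 
 * q1   q2  q0 
 * q2   q2  q3 
   q3   q3  q3 
(> = start, * = accepting)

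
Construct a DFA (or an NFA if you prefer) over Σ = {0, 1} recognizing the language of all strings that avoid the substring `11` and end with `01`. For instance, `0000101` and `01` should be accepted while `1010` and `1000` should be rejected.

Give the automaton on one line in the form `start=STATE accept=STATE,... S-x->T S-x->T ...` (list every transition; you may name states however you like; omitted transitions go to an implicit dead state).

start=q0 accept=q3 q0-0->q1 q0-1->q2 q1-0->q1 q1-1->q3 q2-0->q1 q2-1->q4 q3-0->q1 q3-1->q4 q4-0->q4 q4-1->q4

Build one automaton per condition and run them in lockstep. The first has 3 states tracking partial matches of the forbidden pattern `11`; the second has 3 states tracking how much of the suffix `01` has currently been matched. A product state is a pair (one from each), accepting exactly when both do. After merging equivalent states the machine shrinks.
With 5 states:
        0   1  
>  q0   q1  q2 
   q1   q1  q3 
   q2   q1  q4 
 * q3   q1  q4 
   q4   q4  q4 
(> = start, * = accepting)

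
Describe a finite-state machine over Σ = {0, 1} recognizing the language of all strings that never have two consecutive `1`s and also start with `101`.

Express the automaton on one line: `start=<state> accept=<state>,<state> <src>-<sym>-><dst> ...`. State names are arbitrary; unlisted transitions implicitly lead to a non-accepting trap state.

Build one automaton per condition and run them in lockstep. The first has 3 states tracking partial matches of the forbidden pattern `11`; the second has 5 states tracking whether the input so far still matches the prefix `101`. A product state is a pair (one from each), accepting exactly when both do. After merging equivalent states the machine shrinks.
With 6 states:
        0   1  
>  q0   q1  q2 
   q1   q1  q1 
   q2   q3  q1 
   q3   q1  q4 
 * q4   q5  q1 
 * q5   q5  q4 
(> = start, * = accepting)

start=q0 accept=q4,q5 q0-0->q1 q0-1->q2 q1-0->q1 q1-1->q1 q2-0->q3 q2-1->q1 q3-0->q1 q3-1->q4 q4-0->q5 q4-1->q1 q5-0->q5 q5-1->q4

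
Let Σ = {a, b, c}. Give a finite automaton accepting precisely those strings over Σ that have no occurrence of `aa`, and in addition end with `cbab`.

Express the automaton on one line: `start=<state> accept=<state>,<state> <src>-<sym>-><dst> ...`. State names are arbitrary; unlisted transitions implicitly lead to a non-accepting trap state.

Run two small machines in parallel and take their product. One (3 states) tracks partial matches of the forbidden pattern `aa`; the other (5 states) tracks how much of the suffix `cbab` has currently been matched. Each combined state is a pair, one component from each; accept when both components accept. After merging equivalent states the machine shrinks.
A 7-state machine:
        a   b   c  
>  S0   S1  S0  S2 
   S1   S3  S0  S2 
   S2   S1  S4  S2 
   S3   S3  S3  S3 
   S4   S5  S0  S2 
   S5   S3  S6  S2 
 * S6   S1  S0  S2 
(> = start, * = accepting)

start=S0 accept=S6 S0-a->S1 S0-b->S0 S0-c->S2 S1-a->S3 S1-b->S0 S1-c->S2 S2-a->S1 S2-b->S4 S2-c->S2 S3-a->S3 S3-b->S3 S3-c->S3 S4-a->S5 S4-b->S0 S4-c->S2 S5-a->S3 S5-b->S6 S5-c->S2 S6-a->S1 S6-b->S0 S6-c->S2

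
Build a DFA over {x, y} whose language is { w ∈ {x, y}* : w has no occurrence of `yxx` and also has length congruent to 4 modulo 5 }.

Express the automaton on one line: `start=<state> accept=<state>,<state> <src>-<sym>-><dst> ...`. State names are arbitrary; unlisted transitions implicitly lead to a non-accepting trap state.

Handle the two conditions separately and then intersect. One (4 states) tracks partial matches of the forbidden pattern `yxx`; the other (5 states) tracks the input length modulo 5. Each combined state is a pair, one component from each; accept when both components accept.
With 20 states:
       x  y 
>  A   B  C 
   B   D  E 
   C   F  E 
   D   G  H 
   E   I  H 
   F   J  H 
   G   K  L 
   H   M  L 
   I   N  L 
   J   N  N 
 * K   A  O 
 * L   P  O 
 * M   Q  O 
   N   Q  Q 
   O   R  C 
   P   S  C 
   Q   S  S 
   R   T  E 
   S   T  T 
   T   J  J 
(> = start, * = accepting)

start=A accept=K,L,M A-x->B A-y->C B-x->D B-y->E C-x->F C-y->E D-x->G D-y->H E-x->I E-y->H F-x->J F-y->H G-x->K G-y->L H-x->M H-y->L I-x->N I-y->L J-x->N J-y->N K-x->A K-y->O L-x->P L-y->O M-x->Q M-y->O N-x->Q N-y->Q O-x->R O-y->C P-x->S P-y->C Q-x->S Q-y->S R-x->T R-y->E S-x->T S-y->T T-x->J T-y->J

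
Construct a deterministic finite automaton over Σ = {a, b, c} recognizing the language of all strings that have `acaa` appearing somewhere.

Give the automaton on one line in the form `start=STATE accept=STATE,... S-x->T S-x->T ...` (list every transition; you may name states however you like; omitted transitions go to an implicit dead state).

start=S0 accept=S4 S0-a->S1 S0-b->S0 S0-c->S0 S1-a->S1 S1-b->S0 S1-c->S2 S2-a->S3 S2-b->S0 S2-c->S0 S3-a->S4 S3-b->S0 S3-c->S2 S4-a->S4 S4-b->S4 S4-c->S4

Track how much of `acaa` has been matched so far: state S0 is no progress, S4 is the absorbing accept state reached once `acaa` has occurred. Intermediate states record partial matches; on a mismatch, fall back to the longest reusable overlap.
        a   b   c  
>  S0   S1  S0  S0 
   S1   S1  S0  S2 
   S2   S3  S0  S0 
   S3   S4  S0  S2 
 * S4   S4  S4  S4 
(> = start, * = accepting)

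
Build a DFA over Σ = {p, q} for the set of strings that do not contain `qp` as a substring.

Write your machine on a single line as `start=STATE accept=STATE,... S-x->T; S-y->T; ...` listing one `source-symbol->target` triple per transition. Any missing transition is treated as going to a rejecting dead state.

Track partial matches of the forbidden pattern `qp`. State C is a dead state reached once `qp` has occurred; every other state accepts. A means no part of `qp` is currently matched.
A 3-state machine:
       p  q 
>* A   A  B 
 * B   C  B 
   C   C  C 
(> = start, * = accepting)

start=A; accept=A,B; A-p->A; A-q->B; B-p->C; B-q->B; C-p->C; C-q->C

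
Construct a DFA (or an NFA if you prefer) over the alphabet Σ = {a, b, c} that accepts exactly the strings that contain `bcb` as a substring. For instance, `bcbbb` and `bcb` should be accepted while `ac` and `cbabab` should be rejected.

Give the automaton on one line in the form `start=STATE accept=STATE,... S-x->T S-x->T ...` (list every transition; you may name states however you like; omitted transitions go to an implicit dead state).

start=S0 accept=S3 S0-a->S0 S0-b->S1 S0-c->S0 S1-a->S0 S1-b->S1 S1-c->S2 S2-a->S0 S2-b->S3 S2-c->S0 S3-a->S3 S3-b->S3 S3-c->S3

Track how much of `bcb` has been matched so far: state S0 is no progress, S3 is the absorbing accept state reached once `bcb` has occurred. Intermediate states record partial matches; on a mismatch, fall back to the longest reusable overlap.
        a   b   c  
>  S0   S0  S1  S0 
   S1   S0  S1  S2 
   S2   S0  S3  S0 
 * S3   S3  S3  S3 
(> = start, * = accepting)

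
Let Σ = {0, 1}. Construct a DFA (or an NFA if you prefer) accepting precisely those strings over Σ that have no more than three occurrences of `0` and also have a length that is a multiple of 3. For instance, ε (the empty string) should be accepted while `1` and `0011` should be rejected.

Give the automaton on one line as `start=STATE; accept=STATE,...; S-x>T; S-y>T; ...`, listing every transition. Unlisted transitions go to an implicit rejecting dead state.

Run two small machines in parallel and take their product. One (5 states) tracks the count of `0`s, saturating at 4; the other (3 states) tracks the input length modulo 3. Each combined state is a pair, one component from each; accept when both components accept. After merging equivalent states the machine shrinks.
13 states suffice.
       0  1 
>* A   B  C 
   B   D  E 
   C   E  F 
   D   G  H 
   E   H  I 
   F   I  A 
 * G   J  K 
 * H   K  L 
 * I   L  B 
   J   J  J 
   K   J  M 
   L   M  D 
   M   J  G 
(> = start, * = accepting)

start=A; accept=A,G,H,I; A-0>B; A-1>C; B-0>D; B-1>E; C-0>E; C-1>F; D-0>G; D-1>H; E-0>H; E-1>I; F-0>I; F-1>A; G-0>J; G-1>K; H-0>K; H-1>L; I-0>L; I-1>B; J-0>J; J-1>J; K-0>J; K-1>M; L-0>M; L-1>D; M-0>J; M-1>G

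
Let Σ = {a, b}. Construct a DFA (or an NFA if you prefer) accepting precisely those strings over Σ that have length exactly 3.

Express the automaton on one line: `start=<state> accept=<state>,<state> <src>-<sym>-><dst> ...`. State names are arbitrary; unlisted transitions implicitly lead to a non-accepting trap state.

start=S0 accept=S3 S0-a->S1 S0-b->S1 S1-a->S2 S1-b->S2 S2-a->S3 S2-b->S3 S3-a->S4 S3-b->S4 S4-a->S4 S4-b->S4

We only need to distinguish lengths 0, 1, …, 3, and '>3'. Chain S0 → S1 → S2 → S3 → S4 on every symbol, with S4 looping. Accepting states: {S3}.
A 5-state machine:
        a   b  
>  S0   S1  S1 
   S1   S2  S2 
   S2   S3  S3 
 * S3   S4  S4 
   S4   S4  S4 
(> = start, * = accepting)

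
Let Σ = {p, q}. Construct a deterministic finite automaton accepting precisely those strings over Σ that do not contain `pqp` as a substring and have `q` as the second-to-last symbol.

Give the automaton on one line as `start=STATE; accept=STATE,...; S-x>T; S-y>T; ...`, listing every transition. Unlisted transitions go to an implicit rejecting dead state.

start=S0; accept=S4,S5; S0-p>S1; S0-q>S2; S1-p>S1; S1-q>S3; S2-p>S4; S2-q>S5; S3-p>S6; S3-q>S5; S4-p>S1; S4-q>S3; S5-p>S4; S5-q>S5; S6-p>S6; S6-q>S6

Build one automaton per condition and run them in lockstep. One (4 states) tracks partial matches of the forbidden pattern `pqp`; the other (7 states) tracks the last 2 symbols read. Each combined state is a pair, one component from each; accept when both components accept. After merging equivalent states the machine shrinks.
A 7-state machine:
        p   q  
>  S0   S1  S2 
   S1   S1  S3 
   S2   S4  S5 
   S3   S6  S5 
 * S4   S1  S3 
 * S5   S4  S5 
   S6   S6  S6 
(> = start, * = accepting)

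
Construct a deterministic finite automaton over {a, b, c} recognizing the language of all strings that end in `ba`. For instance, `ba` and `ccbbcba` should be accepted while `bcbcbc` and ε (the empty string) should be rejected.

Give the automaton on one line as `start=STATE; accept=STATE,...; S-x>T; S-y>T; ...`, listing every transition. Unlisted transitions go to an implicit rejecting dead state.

Remember how much of `ba` the current input suffix matches. State s0 means no match yet; s1 means the last symbol is `b`; s2 means the last 2 symbols are `ba`. Only s2 accepts. On a mismatch, fall back to the longest proper suffix that is still a prefix of `ba`.
        a   b   c  
>  s0   s0  s1  s0 
   s1   s2  s1  s0 
 * s2   s0  s1  s0 
(> = start, * = accepting)

start=s0; accept=s2; s0-a>s0; s0-b>s1; s0-c>s0; s1-a>s2; s1-b>s1; s1-c>s0; s2-a>s0; s2-b>s1; s2-c>s0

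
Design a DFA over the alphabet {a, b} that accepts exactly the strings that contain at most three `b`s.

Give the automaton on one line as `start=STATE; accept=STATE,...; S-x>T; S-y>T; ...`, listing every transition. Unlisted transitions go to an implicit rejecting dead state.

Count `b`s, saturating at 4: states q0 through q3 mean 0 through 3 `b`s seen; q4 means more than 3. Each `b` increments (capped at q4); other symbols loop. Accept from {q0, q1, q2, q3}.
5 states suffice.
        a   b  
>* q0   q0  q1 
 * q1   q1  q2 
 * q2   q2  q3 
 * q3   q3  q4 
   q4   q4  q4 
(> = start, * = accepting)

start=q0; accept=q0,q1,q2,q3; q0-a>q0; q0-b>q1; q1-a>q1; q1-b>q2; q2-a>q2; q2-b>q3; q3-a>q3; q3-b>q4; q4-a>q4; q4-b>q4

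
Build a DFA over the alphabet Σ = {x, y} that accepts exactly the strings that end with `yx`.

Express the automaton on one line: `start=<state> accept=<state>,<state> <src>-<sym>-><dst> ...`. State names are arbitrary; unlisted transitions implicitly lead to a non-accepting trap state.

Let each state record the length of the longest suffix of the input read so far that is also a prefix of `yx`. q1 means the last symbol is `y`; q2 means the last 2 symbols are `yx`. Accept only at q2, where the string currently ends in `yx`.
3 states suffice.
        x   y  
>  q0   q0  q1 
   q1   q2  q1 
 * q2   q0  q1 
(> = start, * = accepting)

start=q0 accept=q2 q0-x->q0 q0-y->q1 q1-x->q2 q1-y->q1 q2-x->q0 q2-y->q1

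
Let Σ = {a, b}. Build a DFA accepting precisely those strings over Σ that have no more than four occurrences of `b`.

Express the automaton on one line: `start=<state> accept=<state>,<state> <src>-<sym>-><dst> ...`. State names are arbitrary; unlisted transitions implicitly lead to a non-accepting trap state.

Count `b`s, saturating at 5: states q0 through q4 mean 0 through 4 `b`s seen; q5 means more than 4. Each `b` increments (capped at q5); other symbols loop. Accept from {q0, q1, q2, q3, q4}.
A 6-state machine:
        a   b  
>* q0   q0  q1 
 * q1   q1  q2 
 * q2   q2  q3 
 * q3   q3  q4 
 * q4   q4  q5 
   q5   q5  q5 
(> = start, * = accepting)

start=q0 accept=q0,q1,q2,q3,q4 q0-a->q0 q0-b->q1 q1-a->q1 q1-b->q2 q2-a->q2 q2-b->q3 q3-a->q3 q3-b->q4 q4-a->q4 q4-b->q5 q5-a->q5 q5-b->q5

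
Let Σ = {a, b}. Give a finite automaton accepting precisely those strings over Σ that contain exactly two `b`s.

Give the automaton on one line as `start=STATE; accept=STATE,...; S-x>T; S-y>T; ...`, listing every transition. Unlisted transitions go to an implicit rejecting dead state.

start=S0; accept=S2; S0-a>S0; S0-b>S1; S1-a>S1; S1-b>S2; S2-a>S2; S2-b>S3; S3-a>S3; S3-b>S3

Count `b`s, saturating at 3: states S0 through S2 mean 0 through 2 `b`s seen; S3 means more than 2. Each `b` increments (capped at S3); other symbols loop. Accept from {S2}.
        a   b  
>  S0   S0  S1 
   S1   S1  S2 
 * S2   S2  S3 
   S3   S3  S3 
(> = start, * = accepting)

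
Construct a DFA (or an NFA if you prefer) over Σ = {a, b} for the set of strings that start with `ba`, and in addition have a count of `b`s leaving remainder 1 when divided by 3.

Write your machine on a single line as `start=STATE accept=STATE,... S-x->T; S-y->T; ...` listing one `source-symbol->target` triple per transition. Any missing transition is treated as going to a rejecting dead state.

start=s0; accept=s4; s0-a->s1; s0-b->s2; s1-a->s1; s1-b->s3; s2-a->s4; s2-b->s5; s3-a->s3; s3-b->s5; s4-a->s4; s4-b->s6; s5-a->s5; s5-b->s1; s6-a->s6; s6-b->s7; s7-a->s7; s7-b->s4

Run two small machines in parallel and take their product. One (4 states) tracks whether the input so far still matches the prefix `ba`; the other (3 states) tracks the count of `b`s modulo 3. Each combined state is a pair, one component from each; accept when both components accept.
An 8-state machine:
        a   b  
>  s0   s1  s2 
   s1   s1  s3 
   s2   s4  s5 
   s3   s3  s5 
 * s4   s4  s6 
   s5   s5  s1 
   s6   s6  s7 
   s7   s7  s4 
(> = start, * = accepting)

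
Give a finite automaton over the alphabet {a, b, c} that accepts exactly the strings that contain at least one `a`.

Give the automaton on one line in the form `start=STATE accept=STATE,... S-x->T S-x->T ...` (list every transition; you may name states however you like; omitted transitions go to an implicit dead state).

start=q0 accept=q1,q2 q0-a->q1 q0-b->q0 q0-c->q0 q1-a->q2 q1-b->q1 q1-c->q1 q2-a->q2 q2-b->q2 q2-c->q2

Only the number of `a`s matters, and only up to 2. Make a chain q0 → q1 → q2 advanced by each `a` (with q2 absorbing); every other symbol self-loops. The accepting set is {q1, q2}.
A 3-state machine:
        a   b   c  
>  q0   q1  q0  q0 
 * q1   q2  q1  q1 
 * q2   q2  q2  q2 
(> = start, * = accepting)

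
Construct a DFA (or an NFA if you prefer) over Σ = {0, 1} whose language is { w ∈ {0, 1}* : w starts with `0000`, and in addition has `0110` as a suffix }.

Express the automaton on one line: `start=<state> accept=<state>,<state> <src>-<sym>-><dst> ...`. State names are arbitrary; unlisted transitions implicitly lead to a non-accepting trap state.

Run two small machines in parallel and take their product. The first has 6 states tracking whether the input so far still matches the prefix `0000`; the second has 5 states tracking how much of the suffix `0110` has currently been matched. A product state is a pair (one from each), accepting exactly when both do. After merging equivalent states the machine shrinks.
10 states suffice.
        0   1  
>  s0   s1  s2 
   s1   s3  s2 
   s2   s2  s2 
   s3   s4  s2 
   s4   s5  s2 
   s5   s5  s6 
   s6   s5  s7 
   s7   s8  s9 
 * s8   s5  s6 
   s9   s5  s9 
(> = start, * = accepting)

start=s0 accept=s8 s0-0->s1 s0-1->s2 s1-0->s3 s1-1->s2 s2-0->s2 s2-1->s2 s3-0->s4 s3-1->s2 s4-0->s5 s4-1->s2 s5-0->s5 s5-1->s6 s6-0->s5 s6-1->s7 s7-0->s8 s7-1->s9 s8-0->s5 s8-1->s6 s9-0->s5 s9-1->s9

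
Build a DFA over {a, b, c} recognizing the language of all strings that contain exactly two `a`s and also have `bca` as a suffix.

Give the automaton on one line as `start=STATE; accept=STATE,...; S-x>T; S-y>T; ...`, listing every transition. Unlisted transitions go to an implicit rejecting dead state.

start=S0; accept=S12; S0-a>S1; S0-b>S2; S0-c>S0; S1-a>S3; S1-b>S4; S1-c>S1; S2-a>S1; S2-b>S2; S2-c>S5; S3-a>S6; S3-b>S7; S3-c>S3; S4-a>S3; S4-b>S4; S4-c>S8; S5-a>S9; S5-b>S2; S5-c>S0; S6-a>S6; S6-b>S10; S6-c>S6; S7-a>S6; S7-b>S7; S7-c>S11; S8-a>S12; S8-b>S4; S8-c>S1; S9-a>S3; S9-b>S4; S9-c>S1; S10-a>S6; S10-b>S10; S10-c>S13; S11-a>S14; S11-b>S7; S11-c>S3; S12-a>S6; S12-b>S7; S12-c>S3; S13-a>S14; S13-b>S10; S13-c>S6; S14-a>S6; S14-b>S10; S14-c>S6

Handle the two conditions separately and then intersect. The first has 4 states tracking the count of `a`s, saturating at 3; the second has 4 states tracking how much of the suffix `bca` has currently been matched. A product state is a pair (one from each), accepting exactly when both do.
A 15-state machine:
          a    b    c  
>  S0     S1   S2   S0 
   S1     S3   S4   S1 
   S2     S1   S2   S5 
   S3     S6   S7   S3 
   S4     S3   S4   S8 
   S5     S9   S2   S0 
   S6     S6  S10   S6 
   S7     S6   S7  S11 
   S8    S12   S4   S1 
   S9     S3   S4   S1 
   S10    S6  S10  S13 
   S11   S14   S7   S3 
 * S12    S6   S7   S3 
   S13   S14  S10   S6 
   S14    S6  S10   S6 
(> = start, * = accepting)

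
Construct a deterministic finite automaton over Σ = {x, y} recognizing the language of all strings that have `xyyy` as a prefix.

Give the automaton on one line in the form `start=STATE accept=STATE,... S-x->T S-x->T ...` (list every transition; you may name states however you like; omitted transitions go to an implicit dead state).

start=s0 accept=s4 s0-x->s1 s0-y->s5 s1-x->s5 s1-y->s2 s2-x->s5 s2-y->s3 s3-x->s5 s3-y->s4 s4-x->s4 s4-y->s4 s5-x->s5 s5-y->s5

Check the first 4 symbols one by one: s0 through s3 record how many have matched `xyyy` so far; any wrong symbol goes to the dead state s5. After all 4 match we enter the accepting sink s4.
A 6-state machine:
        x   y  
>  s0   s1  s5 
   s1   s5  s2 
   s2   s5  s3 
   s3   s5  s4 
 * s4   s4  s4 
   s5   s5  s5 
(> = start, * = accepting)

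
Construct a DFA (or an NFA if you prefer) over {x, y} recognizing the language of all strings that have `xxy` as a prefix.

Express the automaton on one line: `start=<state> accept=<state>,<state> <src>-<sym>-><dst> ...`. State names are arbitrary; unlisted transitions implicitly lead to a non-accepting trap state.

start=S0 accept=S3 S0-x->S1 S0-y->S4 S1-x->S2 S1-y->S4 S2-x->S4 S2-y->S3 S3-x->S3 S3-y->S3 S4-x->S4 S4-y->S4

Walk along `xxy` while the input agrees: from S0 take `x` to S1, and so on. Any deviation drops to the rejecting sink S4. Once S3 is reached the prefix is confirmed and every continuation is accepted.
A 5-state machine:
        x   y  
>  S0   S1  S4 
   S1   S2  S4 
   S2   S4  S3 
 * S3   S3  S3 
   S4   S4  S4 
(> = start, * = accepting)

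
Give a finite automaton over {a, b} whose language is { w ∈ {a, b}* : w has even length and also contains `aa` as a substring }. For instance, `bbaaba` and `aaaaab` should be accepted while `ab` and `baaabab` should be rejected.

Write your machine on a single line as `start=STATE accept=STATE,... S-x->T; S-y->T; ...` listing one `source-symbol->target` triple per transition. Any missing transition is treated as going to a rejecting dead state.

start=S0; accept=S3; S0-a->S1; S0-b->S2; S1-a->S3; S1-b->S0; S2-a->S4; S2-b->S0; S3-a->S5; S3-b->S5; S4-a->S5; S4-b->S2; S5-a->S3; S5-b->S3

Handle the two conditions separately and then intersect. One (2 states) tracks the input length modulo 2; the other (3 states) tracks whether and how much of `aa` has been seen. Each combined state is a pair, one component from each; accept when both components accept.
A 6-state machine:
        a   b  
>  S0   S1  S2 
   S1   S3  S0 
   S2   S4  S0 
 * S3   S5  S5 
   S4   S5  S2 
   S5   S3  S3 
(> = start, * = accepting)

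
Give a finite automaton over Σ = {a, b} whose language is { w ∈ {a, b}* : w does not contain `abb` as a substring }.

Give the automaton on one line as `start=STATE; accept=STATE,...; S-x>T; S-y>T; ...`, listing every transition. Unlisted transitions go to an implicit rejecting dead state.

start=s0; accept=s0,s1,s2; s0-a>s1; s0-b>s0; s1-a>s1; s1-b>s2; s2-a>s1; s2-b>s3; s3-a>s3; s3-b>s3

Track partial matches of the forbidden pattern `abb`. State s3 is a dead state reached once `abb` has occurred; every other state accepts. s0 means no part of `abb` is currently matched.
With 4 states:
        a   b  
>* s0   s1  s0 
 * s1   s1  s2 
 * s2   s1  s3 
   s3   s3  s3 
(> = start, * = accepting)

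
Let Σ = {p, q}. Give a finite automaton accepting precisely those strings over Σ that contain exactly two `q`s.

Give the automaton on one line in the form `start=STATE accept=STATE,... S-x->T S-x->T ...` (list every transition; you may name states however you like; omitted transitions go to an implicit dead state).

Only the number of `q`s matters, and only up to 3. Make a chain s0 → s1 → s2 → s3 advanced by each `q` (with s3 absorbing); every other symbol self-loops. The accepting set is {s2}.
With 4 states:
        p   q  
>  s0   s0  s1 
   s1   s1  s2 
 * s2   s2  s3 
   s3   s3  s3 
(> = start, * = accepting)

start=s0 accept=s2 s0-p->s0 s0-q->s1 s1-p->s1 s1-q->s2 s2-p->s2 s2-q->s3 s3-p->s3 s3-q->s3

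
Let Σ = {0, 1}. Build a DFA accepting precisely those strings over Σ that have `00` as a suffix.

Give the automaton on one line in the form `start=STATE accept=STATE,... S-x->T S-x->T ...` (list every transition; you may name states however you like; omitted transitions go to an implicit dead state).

Let each state record the length of the longest suffix of the input read so far that is also a prefix of `00`. s1 means the last symbol is `0`; s2 means the last 2 symbols are `00`. Accept only at s2, where the string currently ends in `00`.
3 states suffice.
        0   1  
>  s0   s1  s0 
   s1   s2  s0 
 * s2   s2  s0 
(> = start, * = accepting)

start=s0 accept=s2 s0-0->s1 s0-1->s0 s1-0->s2 s1-1->s0 s2-0->s2 s2-1->s0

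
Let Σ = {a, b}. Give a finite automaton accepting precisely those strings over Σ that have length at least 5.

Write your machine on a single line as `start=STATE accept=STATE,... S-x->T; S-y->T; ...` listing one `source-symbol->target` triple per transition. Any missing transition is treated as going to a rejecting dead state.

start=q0; accept=q5,q6; q0-a->q1; q0-b->q1; q1-a->q2; q1-b->q2; q2-a->q3; q2-b->q3; q3-a->q4; q3-b->q4; q4-a->q5; q4-b->q5; q5-a->q6; q5-b->q6; q6-a->q6; q6-b->q6

Count input length up to 6: every symbol moves from q0 toward q6, which means 'more than 5' and absorbs. Accept from {q5, q6}.
        a   b  
>  q0   q1  q1 
   q1   q2  q2 
   q2   q3  q3 
   q3   q4  q4 
   q4   q5  q5 
 * q5   q6  q6 
 * q6   q6  q6 
(> = start, * = accepting)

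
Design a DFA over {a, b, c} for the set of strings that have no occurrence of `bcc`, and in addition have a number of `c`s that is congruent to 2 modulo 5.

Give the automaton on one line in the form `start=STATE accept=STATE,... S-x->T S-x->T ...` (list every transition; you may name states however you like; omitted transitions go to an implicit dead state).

start=s0 accept=s5,s7,s8 s0-a->s0 s0-b->s1 s0-c->s2 s1-a->s0 s1-b->s1 s1-c->s3 s2-a->s2 s2-b->s4 s2-c->s5 s3-a->s2 s3-b->s4 s3-c->s6 s4-a->s2 s4-b->s4 s4-c->s7 s5-a->s5 s5-b->s8 s5-c->s9 s6-a->s6 s6-b->s6 s6-c->s6 s7-a->s5 s7-b->s8 s7-c->s6 s8-a->s5 s8-b->s8 s8-c->s10 s9-a->s9 s9-b->s11 s9-c->s12 s10-a->s9 s10-b->s11 s10-c->s6 s11-a->s9 s11-b->s11 s11-c->s13 s12-a->s12 s12-b->s14 s12-c->s0 s13-a->s12 s13-b->s14 s13-c->s6 s14-a->s12 s14-b->s14 s14-c->s15 s15-a->s0 s15-b->s1 s15-c->s6

Run two small machines in parallel and take their product. One (4 states) tracks partial matches of the forbidden pattern `bcc`; the other (5 states) tracks the count of `c`s modulo 5. Each combined state is a pair, one component from each; accept when both components accept. Minimizing collapses redundant product states.
16 states suffice.
          a    b    c  
>  s0     s0   s1   s2 
   s1     s0   s1   s3 
   s2     s2   s4   s5 
   s3     s2   s4   s6 
   s4     s2   s4   s7 
 * s5     s5   s8   s9 
   s6     s6   s6   s6 
 * s7     s5   s8   s6 
 * s8     s5   s8  s10 
   s9     s9  s11  s12 
   s10    s9  s11   s6 
   s11    s9  s11  s13 
   s12   s12  s14   s0 
   s13   s12  s14   s6 
   s14   s12  s14  s15 
   s15    s0   s1   s6 
(> = start, * = accepting)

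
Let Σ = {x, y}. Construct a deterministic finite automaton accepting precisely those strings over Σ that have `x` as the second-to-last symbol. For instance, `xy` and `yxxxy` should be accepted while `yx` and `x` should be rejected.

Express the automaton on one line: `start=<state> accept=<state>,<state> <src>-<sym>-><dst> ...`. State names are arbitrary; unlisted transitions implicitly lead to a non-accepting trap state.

start=A accept=D,E A-x->B A-y->C B-x->D B-y->E C-x->F C-y->G D-x->D D-y->E E-x->F E-y->G F-x->D F-y->E G-x->F G-y->G

A DFA must remember the last 2 symbols (since which symbol is second-to-last isn't known until the input ends). Use one state per possible window of the last ≤2 symbols; accept from those whose window starts with `x`.
With 7 states:
       x  y 
>  A   B  C 
   B   D  E 
   C   F  G 
 * D   D  E 
 * E   F  G 
   F   D  E 
   G   F  G 
(> = start, * = accepting)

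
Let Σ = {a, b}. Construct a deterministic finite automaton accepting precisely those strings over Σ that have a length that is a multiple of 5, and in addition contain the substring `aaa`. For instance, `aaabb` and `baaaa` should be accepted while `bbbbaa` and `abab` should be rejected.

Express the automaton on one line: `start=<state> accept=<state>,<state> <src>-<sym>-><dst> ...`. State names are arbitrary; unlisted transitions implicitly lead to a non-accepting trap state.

Build one automaton per condition and run them in lockstep. One (5 states) tracks the input length modulo 5; the other (4 states) tracks whether and how much of `aaa` has been seen. Each combined state is a pair, one component from each; accept when both components accept.
A 20-state machine:
          a    b  
>  s0     s1   s2 
   s1     s3   s4 
   s2     s5   s4 
   s3     s6   s7 
   s4     s8   s7 
   s5     s9   s7 
   s6    s10  s10 
   s7    s11  s12 
   s8    s13  s12 
   s9    s10  s12 
   s10   s14  s14 
   s11   s15   s0 
   s12   s16   s0 
   s13   s14   s0 
 * s14   s17  s17 
   s15   s17   s2 
   s16   s18   s2 
   s17   s19  s19 
   s18   s19   s4 
   s19    s6   s6 
(> = start, * = accepting)

start=s0 accept=s14 s0-a->s1 s0-b->s2 s1-a->s3 s1-b->s4 s2-a->s5 s2-b->s4 s3-a->s6 s3-b->s7 s4-a->s8 s4-b->s7 s5-a->s9 s5-b->s7 s6-a->s10 s6-b->s10 s7-a->s11 s7-b->s12 s8-a->s13 s8-b->s12 s9-a->s10 s9-b->s12 s10-a->s14 s10-b->s14 s11-a->s15 s11-b->s0 s12-a->s16 s12-b->s0 s13-a->s14 s13-b->s0 s14-a->s17 s14-b->s17 s15-a->s17 s15-b->s2 s16-a->s18 s16-b->s2 s17-a->s19 s17-b->s19 s18-a->s19 s18-b->s4 s19-a->s6 s19-b->s6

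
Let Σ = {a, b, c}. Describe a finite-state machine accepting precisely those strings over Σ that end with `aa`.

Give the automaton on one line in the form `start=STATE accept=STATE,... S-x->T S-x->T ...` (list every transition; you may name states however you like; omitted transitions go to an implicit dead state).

start=s0 accept=s2 s0-a->s1 s0-b->s0 s0-c->s0 s1-a->s2 s1-b->s0 s1-c->s0 s2-a->s2 s2-b->s0 s2-c->s0

Let each state record the length of the longest suffix of the input read so far that is also a prefix of `aa`. s1 means the last symbol is `a`; s2 means the last 2 symbols are `aa`. Accept only at s2, where the string currently ends in `aa`.
A 3-state machine:
        a   b   c  
>  s0   s1  s0  s0 
   s1   s2  s0  s0 
 * s2   s2  s0  s0 
(> = start, * = accepting)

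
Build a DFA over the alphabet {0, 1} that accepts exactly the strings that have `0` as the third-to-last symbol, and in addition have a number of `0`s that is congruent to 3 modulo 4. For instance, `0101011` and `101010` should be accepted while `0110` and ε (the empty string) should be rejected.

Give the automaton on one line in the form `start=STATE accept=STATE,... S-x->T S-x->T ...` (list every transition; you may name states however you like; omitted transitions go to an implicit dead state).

start=s0 accept=s4,s7,s8,s11 s0-0->s1 s0-1->s0 s1-0->s2 s1-1->s3 s2-0->s4 s2-1->s5 s3-0->s6 s3-1->s3 s4-0->s0 s4-1->s7 s5-0->s8 s5-1->s9 s6-0->s10 s6-1->s5 s7-0->s0 s7-1->s11 s8-0->s0 s8-1->s12 s9-0->s13 s9-1->s9 s10-0->s0 s10-1->s7 s11-0->s0 s11-1->s14 s12-0->s0 s12-1->s11 s13-0->s0 s13-1->s12 s14-0->s0 s14-1->s14

Run two small machines in parallel and take their product. The first has 15 states tracking the last 3 symbols read; the second has 4 states tracking the count of `0`s modulo 4. A product state is a pair (one from each), accepting exactly when both do. Equivalent product states are then merged.
          0    1  
>  s0     s1   s0 
   s1     s2   s3 
   s2     s4   s5 
   s3     s6   s3 
 * s4     s0   s7 
   s5     s8   s9 
   s6    s10   s5 
 * s7     s0  s11 
 * s8     s0  s12 
   s9    s13   s9 
   s10    s0   s7 
 * s11    s0  s14 
   s12    s0  s11 
   s13    s0  s12 
   s14    s0  s14 
(> = start, * = accepting)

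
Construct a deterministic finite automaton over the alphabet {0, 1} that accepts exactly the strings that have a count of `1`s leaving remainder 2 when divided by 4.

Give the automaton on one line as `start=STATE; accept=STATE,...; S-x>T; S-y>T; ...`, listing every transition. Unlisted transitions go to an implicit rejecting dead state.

Keep the running count of `1`s modulo 4: each `1` advances along the cycle s0 → s1 → s2 → s3 → s0 while other symbols loop. Accept at s2.
With 4 states:
        0   1  
>  s0   s0  s1 
   s1   s1  s2 
 * s2   s2  s3 
   s3   s3  s0 
(> = start, * = accepting)

start=s0; accept=s2; s0-0>s0; s0-1>s1; s1-0>s1; s1-1>s2; s2-0>s2; s2-1>s3; s3-0>s3; s3-1>s0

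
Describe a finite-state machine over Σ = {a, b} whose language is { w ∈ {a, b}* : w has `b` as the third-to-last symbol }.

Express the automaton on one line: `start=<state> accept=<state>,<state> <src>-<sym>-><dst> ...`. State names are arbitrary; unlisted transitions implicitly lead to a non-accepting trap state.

start=s0 accept=s11,s12,s13,s14 s0-a->s1 s0-b->s2 s1-a->s3 s1-b->s4 s2-a->s5 s2-b->s6 s3-a->s7 s3-b->s8 s4-a->s9 s4-b->s10 s5-a->s11 s5-b->s12 s6-a->s13 s6-b->s14 s7-a->s7 s7-b->s8 s8-a->s9 s8-b->s10 s9-a->s11 s9-b->s12 s10-a->s13 s10-b->s14 s11-a->s7 s11-b->s8 s12-a->s9 s12-b->s10 s13-a->s11 s13-b->s12 s14-a->s13 s14-b->s14

A DFA must remember the last 3 symbols (since which symbol is third-to-last isn't known until the input ends). Use one state per possible window of the last ≤3 symbols; accept from those whose window starts with `b`.
A 15-state machine:
          a    b  
>  s0     s1   s2 
   s1     s3   s4 
   s2     s5   s6 
   s3     s7   s8 
   s4     s9  s10 
   s5    s11  s12 
   s6    s13  s14 
   s7     s7   s8 
   s8     s9  s10 
   s9    s11  s12 
   s10   s13  s14 
 * s11    s7   s8 
 * s12    s9  s10 
 * s13   s11  s12 
 * s14   s13  s14 
(> = start, * = accepting)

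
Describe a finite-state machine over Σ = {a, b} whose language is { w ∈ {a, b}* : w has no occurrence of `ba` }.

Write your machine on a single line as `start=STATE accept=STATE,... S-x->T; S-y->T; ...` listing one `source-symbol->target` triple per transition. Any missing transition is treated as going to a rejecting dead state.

start=s0; accept=s0,s1; s0-a->s0; s0-b->s1; s1-a->s2; s1-b->s1; s2-a->s2; s2-b->s2

Track partial matches of the forbidden pattern `ba`. State s2 is a dead state reached once `ba` has occurred; every other state accepts. s0 means no part of `ba` is currently matched.
A 3-state machine:
        a   b  
>* s0   s0  s1 
 * s1   s2  s1 
   s2   s2  s2 
(> = start, * = accepting)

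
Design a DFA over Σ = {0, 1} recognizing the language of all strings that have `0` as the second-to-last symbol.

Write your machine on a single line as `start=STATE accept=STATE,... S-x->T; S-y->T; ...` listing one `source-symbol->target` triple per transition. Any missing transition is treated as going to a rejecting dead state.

start=S0; accept=S3,S4; S0-0->S1; S0-1->S2; S1-0->S3; S1-1->S4; S2-0->S5; S2-1->S6; S3-0->S3; S3-1->S4; S4-0->S5; S4-1->S6; S5-0->S3; S5-1->S4; S6-0->S5; S6-1->S6

Because acceptance depends on a position counted from the end, the machine has to buffer the most recent 2 symbols. Make each state the string of the last up-to-2 symbols read; on input `x` shift the window left and append `x`. Accept when the buffered window has length 2 and begins with `0`.
With 7 states:
        0   1  
>  S0   S1  S2 
   S1   S3  S4 
   S2   S5  S6 
 * S3   S3  S4 
 * S4   S5  S6 
   S5   S3  S4 
   S6   S5  S6 
(> = start, * = accepting)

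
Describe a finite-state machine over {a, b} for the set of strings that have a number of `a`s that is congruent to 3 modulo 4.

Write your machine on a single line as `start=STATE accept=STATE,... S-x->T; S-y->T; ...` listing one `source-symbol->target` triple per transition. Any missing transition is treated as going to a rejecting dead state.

start=q0; accept=q3; q0-a->q1; q0-b->q0; q1-a->q2; q1-b->q1; q2-a->q3; q2-b->q2; q3-a->q0; q3-b->q3

The only thing that matters is how many `a`s have appeared, reduced mod 4. Use one state per residue: q0 for 0, …, q3 for 3. Reading `a` moves to the next residue; anything else stays put. q3 is accepting.
With 4 states:
        a   b  
>  q0   q1  q0 
   q1   q2  q1 
   q2   q3  q2 
 * q3   q0  q3 
(> = start, * = accepting)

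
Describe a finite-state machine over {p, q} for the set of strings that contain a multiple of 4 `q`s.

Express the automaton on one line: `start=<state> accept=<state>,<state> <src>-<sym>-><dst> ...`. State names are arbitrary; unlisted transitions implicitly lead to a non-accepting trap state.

The only thing that matters is how many `q`s have appeared, reduced mod 4. Use one state per residue: S0 for 0, …, S3 for 3. Reading `q` moves to the next residue; anything else stays put. S0 is accepting.
4 states suffice.
        p   q  
>* S0   S0  S1 
   S1   S1  S2 
   S2   S2  S3 
   S3   S3  S0 
(> = start, * = accepting)

start=S0 accept=S0 S0-p->S0 S0-q->S1 S1-p->S1 S1-q->S2 S2-p->S2 S2-q->S3 S3-p->S3 S3-q->S0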